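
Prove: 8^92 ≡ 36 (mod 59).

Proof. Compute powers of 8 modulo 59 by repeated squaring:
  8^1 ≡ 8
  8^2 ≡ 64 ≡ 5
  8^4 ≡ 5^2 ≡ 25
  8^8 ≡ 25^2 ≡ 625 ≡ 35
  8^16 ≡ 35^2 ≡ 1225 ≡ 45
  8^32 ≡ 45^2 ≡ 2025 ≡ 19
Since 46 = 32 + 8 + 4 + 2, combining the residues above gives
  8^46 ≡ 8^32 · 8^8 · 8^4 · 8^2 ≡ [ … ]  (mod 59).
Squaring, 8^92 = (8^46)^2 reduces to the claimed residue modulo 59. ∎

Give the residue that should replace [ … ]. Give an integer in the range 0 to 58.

53

8^32 · 8^8 · 8^4 · 8^2 ≡ 19 · 35 · 25 · 5 = 83125.
83125 mod 59 = 53, so 8^46 ≡ 53 (mod 59).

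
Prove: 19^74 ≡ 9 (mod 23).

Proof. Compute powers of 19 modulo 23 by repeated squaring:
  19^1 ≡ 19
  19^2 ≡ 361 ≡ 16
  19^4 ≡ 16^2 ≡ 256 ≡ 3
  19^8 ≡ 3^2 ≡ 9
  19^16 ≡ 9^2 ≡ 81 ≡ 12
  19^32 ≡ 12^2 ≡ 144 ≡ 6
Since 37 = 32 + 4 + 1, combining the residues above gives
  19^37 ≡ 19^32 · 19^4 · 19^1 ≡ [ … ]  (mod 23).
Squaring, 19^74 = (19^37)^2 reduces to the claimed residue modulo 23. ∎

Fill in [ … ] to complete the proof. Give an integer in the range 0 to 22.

Multiply the listed residues: 6 · 3 · 19 = 18 → 342.
Reducing modulo 23: 342 = 14·23 + 20, so 19^37 ≡ 20.

20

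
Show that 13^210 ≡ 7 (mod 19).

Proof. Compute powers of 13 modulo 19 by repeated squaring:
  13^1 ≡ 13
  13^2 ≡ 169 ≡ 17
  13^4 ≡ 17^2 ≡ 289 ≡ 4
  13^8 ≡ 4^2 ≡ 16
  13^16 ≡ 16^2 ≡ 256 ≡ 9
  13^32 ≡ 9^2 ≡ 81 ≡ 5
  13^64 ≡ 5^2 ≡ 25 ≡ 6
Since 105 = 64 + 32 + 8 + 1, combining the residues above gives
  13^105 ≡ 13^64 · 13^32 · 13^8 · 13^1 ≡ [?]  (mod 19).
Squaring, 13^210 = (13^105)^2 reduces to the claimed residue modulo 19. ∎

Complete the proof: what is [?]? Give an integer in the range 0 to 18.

8

Multiply the listed residues: 6 · 5 · 16 · 13 = 30 → 480 → 6240.
Reducing modulo 19: 6240 = 328·19 + 8, so 13^105 ≡ 8.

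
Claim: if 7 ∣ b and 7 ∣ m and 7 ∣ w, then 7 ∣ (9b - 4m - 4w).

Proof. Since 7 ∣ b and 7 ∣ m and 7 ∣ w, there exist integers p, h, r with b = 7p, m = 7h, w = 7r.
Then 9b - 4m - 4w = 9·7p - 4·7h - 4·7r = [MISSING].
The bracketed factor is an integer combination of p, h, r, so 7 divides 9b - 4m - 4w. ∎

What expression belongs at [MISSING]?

Pull the common 7 out of every term: 9·7p - 4·7h - 4·7r = 7(-4h + 9p - 4r).
-4h + 9p - 4r is an integer, which exhibits the divisibility.

7(-4h + 9p - 4r)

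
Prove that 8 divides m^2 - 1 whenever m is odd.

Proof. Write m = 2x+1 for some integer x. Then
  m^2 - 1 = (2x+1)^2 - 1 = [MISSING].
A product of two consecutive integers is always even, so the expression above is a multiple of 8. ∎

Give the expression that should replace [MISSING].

4x(x + 1)

(2x+1)^2 - 1 = 4x^2 + 4x + 1 - 1 = 4x^2 + 4x = 4x(x+1).
Since x and x+1 are consecutive, x(x+1) is even, and 4·(even) is a multiple of 8.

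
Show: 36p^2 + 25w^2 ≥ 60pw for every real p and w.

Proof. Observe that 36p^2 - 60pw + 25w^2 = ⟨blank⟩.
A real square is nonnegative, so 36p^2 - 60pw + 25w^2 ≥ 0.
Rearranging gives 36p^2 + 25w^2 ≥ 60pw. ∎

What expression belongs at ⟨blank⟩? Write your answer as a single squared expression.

(6p - 5w)^2

The leading and trailing coefficients are 6^2 and 5^2, and 60 = 2·6·5, so the trinomial is (6p - 5w)^2.
Hence 36p^2 - 60pw + 25w^2 ≥ 0.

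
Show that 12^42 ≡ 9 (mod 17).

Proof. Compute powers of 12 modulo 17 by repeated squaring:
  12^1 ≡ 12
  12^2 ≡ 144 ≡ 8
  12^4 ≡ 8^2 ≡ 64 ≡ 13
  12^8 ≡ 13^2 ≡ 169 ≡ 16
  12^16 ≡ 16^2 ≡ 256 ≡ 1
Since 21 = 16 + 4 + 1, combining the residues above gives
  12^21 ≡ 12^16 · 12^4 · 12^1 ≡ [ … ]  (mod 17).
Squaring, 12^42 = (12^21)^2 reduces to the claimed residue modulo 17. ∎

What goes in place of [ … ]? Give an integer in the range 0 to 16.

Multiply the listed residues: 1 · 13 · 12 = 13 → 156.
Reducing modulo 17: 156 = 9·17 + 3, so 12^21 ≡ 3.

3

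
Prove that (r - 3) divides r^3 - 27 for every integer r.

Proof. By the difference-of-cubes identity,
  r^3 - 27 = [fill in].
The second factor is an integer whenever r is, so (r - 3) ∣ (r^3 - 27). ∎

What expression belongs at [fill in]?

(r - 3)(r^2 + 3r + 9)

a^3 - b^3 = (a - b)(a^2 + ab + b^2). With a = r, b = 3:
r^3 - 27 = (r - 3)(r^2 + 3r + 9).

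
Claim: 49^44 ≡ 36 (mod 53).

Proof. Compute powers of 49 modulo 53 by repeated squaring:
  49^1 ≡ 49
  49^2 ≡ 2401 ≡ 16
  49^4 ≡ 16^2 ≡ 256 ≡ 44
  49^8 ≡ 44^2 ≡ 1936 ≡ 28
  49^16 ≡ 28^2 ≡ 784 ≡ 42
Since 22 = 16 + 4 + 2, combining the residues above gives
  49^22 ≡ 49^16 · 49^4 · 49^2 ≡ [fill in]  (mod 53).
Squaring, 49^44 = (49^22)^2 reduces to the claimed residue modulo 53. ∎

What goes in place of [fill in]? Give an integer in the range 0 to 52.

47

49^16 · 49^4 · 49^2 ≡ 42 · 44 · 16 = 29568.
29568 mod 53 = 47, so 49^22 ≡ 47 (mod 53).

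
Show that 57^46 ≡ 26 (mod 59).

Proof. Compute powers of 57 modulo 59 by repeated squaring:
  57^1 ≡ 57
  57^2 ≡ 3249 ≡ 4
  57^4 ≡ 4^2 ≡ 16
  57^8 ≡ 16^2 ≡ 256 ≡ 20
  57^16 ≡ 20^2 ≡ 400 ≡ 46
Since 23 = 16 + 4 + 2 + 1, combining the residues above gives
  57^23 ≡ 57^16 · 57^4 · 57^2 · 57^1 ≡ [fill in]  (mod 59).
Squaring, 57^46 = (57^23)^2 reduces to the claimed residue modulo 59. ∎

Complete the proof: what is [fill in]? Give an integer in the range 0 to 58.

57^16 · 57^4 · 57^2 · 57^1 ≡ 46 · 16 · 4 · 57 = 167808.
167808 mod 59 = 12, so 57^23 ≡ 12 (mod 59).

12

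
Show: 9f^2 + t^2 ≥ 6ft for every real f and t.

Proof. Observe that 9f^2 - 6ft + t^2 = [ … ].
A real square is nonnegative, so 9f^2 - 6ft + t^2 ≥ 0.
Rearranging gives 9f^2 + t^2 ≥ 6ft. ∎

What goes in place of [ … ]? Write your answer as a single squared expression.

(3f - t)^2

The leading and trailing coefficients are 3^2 and 1^2, and 6 = 2·3·1, so the trinomial is (3f - t)^2.
Hence 9f^2 - 6ft + t^2 ≥ 0.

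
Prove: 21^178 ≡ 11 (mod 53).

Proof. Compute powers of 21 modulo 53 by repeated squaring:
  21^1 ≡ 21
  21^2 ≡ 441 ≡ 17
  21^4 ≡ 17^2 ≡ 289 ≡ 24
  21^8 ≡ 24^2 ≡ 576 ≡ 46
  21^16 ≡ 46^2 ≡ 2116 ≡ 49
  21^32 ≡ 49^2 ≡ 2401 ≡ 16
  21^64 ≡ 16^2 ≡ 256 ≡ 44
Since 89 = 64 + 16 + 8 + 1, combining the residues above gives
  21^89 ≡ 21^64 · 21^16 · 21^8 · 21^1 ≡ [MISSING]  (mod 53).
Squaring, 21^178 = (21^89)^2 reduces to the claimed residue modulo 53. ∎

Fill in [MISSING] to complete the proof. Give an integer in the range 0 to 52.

8

Multiply the listed residues: 44 · 49 · 46 · 21 = 2156 → 99176 → 2082696.
Reducing modulo 53: 2082696 = 39296·53 + 8, so 21^89 ≡ 8.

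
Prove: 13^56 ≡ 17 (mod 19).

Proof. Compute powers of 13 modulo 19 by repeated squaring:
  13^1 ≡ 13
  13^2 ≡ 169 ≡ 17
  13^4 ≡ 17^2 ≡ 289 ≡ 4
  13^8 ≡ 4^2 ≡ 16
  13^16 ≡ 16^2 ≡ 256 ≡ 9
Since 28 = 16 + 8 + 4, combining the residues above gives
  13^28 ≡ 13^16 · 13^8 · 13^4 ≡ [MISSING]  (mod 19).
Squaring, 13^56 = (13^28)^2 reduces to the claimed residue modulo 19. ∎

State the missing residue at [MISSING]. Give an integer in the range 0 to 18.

6

Multiply the listed residues: 9 · 16 · 4 = 144 → 576.
Reducing modulo 19: 576 = 30·19 + 6, so 13^28 ≡ 6.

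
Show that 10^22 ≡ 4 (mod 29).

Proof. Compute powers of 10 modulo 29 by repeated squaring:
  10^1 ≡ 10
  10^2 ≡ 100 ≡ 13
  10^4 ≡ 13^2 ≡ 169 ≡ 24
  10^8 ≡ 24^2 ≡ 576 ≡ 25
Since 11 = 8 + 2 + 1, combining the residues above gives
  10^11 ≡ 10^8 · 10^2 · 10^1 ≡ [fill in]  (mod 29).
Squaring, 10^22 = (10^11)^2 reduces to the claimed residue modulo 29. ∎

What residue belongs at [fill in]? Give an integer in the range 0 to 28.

2

Multiply the listed residues: 25 · 13 · 10 = 325 → 3250.
Reducing modulo 29: 3250 = 112·29 + 2, so 10^11 ≡ 2.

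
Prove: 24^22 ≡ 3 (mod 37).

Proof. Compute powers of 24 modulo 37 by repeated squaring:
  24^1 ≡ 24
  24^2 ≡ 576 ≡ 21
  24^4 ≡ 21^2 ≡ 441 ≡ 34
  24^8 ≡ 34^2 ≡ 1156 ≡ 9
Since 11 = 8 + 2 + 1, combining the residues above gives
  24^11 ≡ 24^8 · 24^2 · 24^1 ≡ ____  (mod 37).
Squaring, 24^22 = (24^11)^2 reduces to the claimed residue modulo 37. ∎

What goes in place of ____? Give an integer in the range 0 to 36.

22

24^8 · 24^2 · 24^1 ≡ 9 · 21 · 24 = 4536.
4536 mod 37 = 22, so 24^11 ≡ 22 (mod 37).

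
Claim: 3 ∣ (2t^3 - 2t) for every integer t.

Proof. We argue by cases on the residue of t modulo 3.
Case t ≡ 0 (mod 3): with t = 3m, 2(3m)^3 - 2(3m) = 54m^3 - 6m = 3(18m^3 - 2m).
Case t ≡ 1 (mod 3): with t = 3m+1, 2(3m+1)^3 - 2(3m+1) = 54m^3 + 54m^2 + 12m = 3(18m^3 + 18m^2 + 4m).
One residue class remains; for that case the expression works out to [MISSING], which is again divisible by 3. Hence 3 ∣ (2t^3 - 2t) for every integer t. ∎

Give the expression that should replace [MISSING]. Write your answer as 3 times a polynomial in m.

The residues treated are {0, 1}, so the missing case is t ≡ 2 (mod 3); write t = 3m+2.
Then 2(3m+2)^3 - 2(3m+2) = 54m^3 + 108m^2 + 66m + 12 = 3(18m^3 + 36m^2 + 22m + 4).

3(18m^3 + 36m^2 + 22m + 4)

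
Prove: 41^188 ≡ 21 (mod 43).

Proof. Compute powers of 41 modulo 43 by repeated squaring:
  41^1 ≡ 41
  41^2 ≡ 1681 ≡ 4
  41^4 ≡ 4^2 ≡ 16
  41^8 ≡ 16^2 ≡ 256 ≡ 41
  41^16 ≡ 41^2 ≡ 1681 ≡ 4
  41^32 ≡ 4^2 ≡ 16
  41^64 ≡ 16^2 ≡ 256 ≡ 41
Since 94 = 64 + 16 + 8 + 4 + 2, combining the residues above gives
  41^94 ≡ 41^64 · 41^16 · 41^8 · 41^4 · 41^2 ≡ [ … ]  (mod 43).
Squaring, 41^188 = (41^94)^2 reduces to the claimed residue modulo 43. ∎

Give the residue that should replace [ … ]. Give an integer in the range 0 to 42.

35

41^64 · 41^16 · 41^8 · 41^4 · 41^2 ≡ 41 · 4 · 41 · 16 · 4 = 430336.
430336 mod 43 = 35, so 41^94 ≡ 35 (mod 43).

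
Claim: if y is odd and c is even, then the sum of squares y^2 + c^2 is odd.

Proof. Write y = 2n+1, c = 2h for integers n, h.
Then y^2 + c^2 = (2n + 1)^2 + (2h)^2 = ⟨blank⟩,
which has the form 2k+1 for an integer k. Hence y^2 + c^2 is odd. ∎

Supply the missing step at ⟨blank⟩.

2(2h^2 + 2n^2 + 2n) + 1

(2n + 1)^2 + (2h)^2 = 4h^2 + 4n^2 + 4n + 1
= 2(2h^2 + 2n^2 + 2n) + 1.
Since 2h^2 + 2n^2 + 2n is an integer, the sum of squares is of the form 2k+1 for an integer k.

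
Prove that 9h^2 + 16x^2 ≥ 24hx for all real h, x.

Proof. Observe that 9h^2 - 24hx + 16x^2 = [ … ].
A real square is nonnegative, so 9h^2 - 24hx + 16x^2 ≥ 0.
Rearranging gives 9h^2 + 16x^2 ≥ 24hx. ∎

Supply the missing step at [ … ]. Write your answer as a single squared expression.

9h^2 - 24hx + 16x^2 is a perfect-square trinomial: the outer terms are (3h)^2 and (4x)^2, and the cross term is -2·3h·4x.
So 9h^2 - 24hx + 16x^2 = (3h - 4x)^2 ≥ 0.

(3h - 4x)^2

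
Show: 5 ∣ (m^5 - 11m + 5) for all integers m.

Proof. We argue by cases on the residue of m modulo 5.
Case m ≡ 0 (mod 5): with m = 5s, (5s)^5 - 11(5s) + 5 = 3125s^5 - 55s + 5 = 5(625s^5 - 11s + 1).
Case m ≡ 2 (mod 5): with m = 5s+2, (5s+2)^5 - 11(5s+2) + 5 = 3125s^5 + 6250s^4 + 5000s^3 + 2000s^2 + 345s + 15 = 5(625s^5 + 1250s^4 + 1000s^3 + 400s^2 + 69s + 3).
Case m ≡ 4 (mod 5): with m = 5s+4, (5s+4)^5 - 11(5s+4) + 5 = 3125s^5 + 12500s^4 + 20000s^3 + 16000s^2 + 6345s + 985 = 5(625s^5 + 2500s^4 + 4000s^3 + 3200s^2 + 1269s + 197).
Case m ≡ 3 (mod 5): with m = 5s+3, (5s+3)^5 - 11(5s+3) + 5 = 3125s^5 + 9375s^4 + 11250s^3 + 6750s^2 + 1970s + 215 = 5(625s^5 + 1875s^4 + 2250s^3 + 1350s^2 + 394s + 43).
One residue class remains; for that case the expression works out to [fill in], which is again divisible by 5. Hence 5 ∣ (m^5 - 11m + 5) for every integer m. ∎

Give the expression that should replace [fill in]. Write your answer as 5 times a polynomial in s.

5(625s^5 + 625s^4 + 250s^3 + 50s^2 - 6s - 1)

The residues treated are {0, 2, 4, 3}, so the missing case is m ≡ 1 (mod 5); write m = 5s+1.
Then (5s+1)^5 - 11(5s+1) + 5 = 3125s^5 + 3125s^4 + 1250s^3 + 250s^2 - 30s - 5 = 5(625s^5 + 625s^4 + 250s^3 + 50s^2 - 6s - 1).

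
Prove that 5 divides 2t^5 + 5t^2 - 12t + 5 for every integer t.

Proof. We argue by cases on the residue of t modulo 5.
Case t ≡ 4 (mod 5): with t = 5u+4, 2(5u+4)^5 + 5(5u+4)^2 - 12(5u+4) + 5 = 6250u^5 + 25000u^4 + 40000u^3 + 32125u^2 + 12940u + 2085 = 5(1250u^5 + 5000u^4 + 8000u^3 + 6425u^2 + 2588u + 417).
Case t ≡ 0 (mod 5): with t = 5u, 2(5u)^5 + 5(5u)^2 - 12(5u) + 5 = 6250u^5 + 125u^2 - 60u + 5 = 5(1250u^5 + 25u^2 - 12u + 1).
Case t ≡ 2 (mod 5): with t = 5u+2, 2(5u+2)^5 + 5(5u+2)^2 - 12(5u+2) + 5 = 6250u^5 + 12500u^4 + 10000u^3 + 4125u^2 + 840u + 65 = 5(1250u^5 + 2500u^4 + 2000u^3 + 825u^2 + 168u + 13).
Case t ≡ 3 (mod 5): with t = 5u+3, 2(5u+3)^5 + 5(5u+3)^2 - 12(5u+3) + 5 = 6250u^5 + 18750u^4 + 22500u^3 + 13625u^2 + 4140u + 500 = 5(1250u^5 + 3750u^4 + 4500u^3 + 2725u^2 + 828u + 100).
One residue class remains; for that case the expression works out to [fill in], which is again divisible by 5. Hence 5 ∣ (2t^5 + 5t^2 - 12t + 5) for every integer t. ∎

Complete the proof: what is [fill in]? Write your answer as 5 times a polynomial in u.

The residues treated are {4, 0, 2, 3}, so the missing case is t ≡ 1 (mod 5); write t = 5u+1.
Then 2(5u+1)^5 + 5(5u+1)^2 - 12(5u+1) + 5 = 6250u^5 + 6250u^4 + 2500u^3 + 625u^2 + 40u = 5(1250u^5 + 1250u^4 + 500u^3 + 125u^2 + 8u).

5(1250u^5 + 1250u^4 + 500u^3 + 125u^2 + 8u)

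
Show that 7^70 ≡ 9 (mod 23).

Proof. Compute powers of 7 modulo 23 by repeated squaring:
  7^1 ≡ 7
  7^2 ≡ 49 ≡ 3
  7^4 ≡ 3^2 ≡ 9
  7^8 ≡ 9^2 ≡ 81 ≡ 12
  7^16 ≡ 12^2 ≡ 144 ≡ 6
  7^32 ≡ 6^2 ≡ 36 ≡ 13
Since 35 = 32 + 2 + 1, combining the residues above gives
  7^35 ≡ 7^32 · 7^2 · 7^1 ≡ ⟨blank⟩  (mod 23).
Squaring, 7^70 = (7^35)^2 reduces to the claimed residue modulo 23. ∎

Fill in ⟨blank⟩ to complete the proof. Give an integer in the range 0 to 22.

Multiply the listed residues: 13 · 3 · 7 = 39 → 273.
Reducing modulo 23: 273 = 11·23 + 20, so 7^35 ≡ 20.

20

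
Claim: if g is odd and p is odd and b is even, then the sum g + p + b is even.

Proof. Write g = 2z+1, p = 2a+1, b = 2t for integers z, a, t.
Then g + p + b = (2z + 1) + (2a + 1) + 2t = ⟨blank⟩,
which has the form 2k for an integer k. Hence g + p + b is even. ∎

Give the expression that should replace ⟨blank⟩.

(2z + 1) + (2a + 1) + 2t = 2a + 2t + 2z + 2
= 2(a + t + z + 1).
Since a + t + z + 1 is an integer, the sum is of the form 2k for an integer k.

2(a + t + z + 1)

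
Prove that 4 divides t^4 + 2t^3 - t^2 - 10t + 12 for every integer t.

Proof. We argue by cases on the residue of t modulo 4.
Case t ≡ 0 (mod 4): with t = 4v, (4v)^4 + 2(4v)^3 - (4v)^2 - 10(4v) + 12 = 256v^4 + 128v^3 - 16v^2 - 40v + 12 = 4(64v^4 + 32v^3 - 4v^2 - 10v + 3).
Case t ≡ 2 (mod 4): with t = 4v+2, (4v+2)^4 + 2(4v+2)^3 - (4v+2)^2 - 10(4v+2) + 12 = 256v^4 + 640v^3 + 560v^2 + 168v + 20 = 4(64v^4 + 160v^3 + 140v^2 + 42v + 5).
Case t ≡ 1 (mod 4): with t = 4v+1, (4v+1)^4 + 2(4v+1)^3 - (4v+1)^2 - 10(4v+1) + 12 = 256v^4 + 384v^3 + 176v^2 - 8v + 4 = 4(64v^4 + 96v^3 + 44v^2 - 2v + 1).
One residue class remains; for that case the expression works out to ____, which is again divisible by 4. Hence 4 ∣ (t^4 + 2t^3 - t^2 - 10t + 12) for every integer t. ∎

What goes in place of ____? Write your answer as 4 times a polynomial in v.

4(64v^4 + 224v^3 + 284v^2 + 146v + 27)

The residues treated are {0, 2, 1}, so the missing case is t ≡ 3 (mod 4); write t = 4v+3.
Then (4v+3)^4 + 2(4v+3)^3 - (4v+3)^2 - 10(4v+3) + 12 = 256v^4 + 896v^3 + 1136v^2 + 584v + 108 = 4(64v^4 + 224v^3 + 284v^2 + 146v + 27).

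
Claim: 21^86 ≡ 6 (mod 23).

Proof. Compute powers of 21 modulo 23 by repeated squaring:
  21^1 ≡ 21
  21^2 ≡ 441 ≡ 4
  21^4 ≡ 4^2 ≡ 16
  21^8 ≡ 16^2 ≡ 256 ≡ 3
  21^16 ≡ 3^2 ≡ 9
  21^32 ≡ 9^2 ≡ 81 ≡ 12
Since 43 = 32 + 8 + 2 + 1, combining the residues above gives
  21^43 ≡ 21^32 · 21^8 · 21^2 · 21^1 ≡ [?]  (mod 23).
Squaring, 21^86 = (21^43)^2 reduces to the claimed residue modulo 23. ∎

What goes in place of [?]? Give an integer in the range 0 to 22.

11

21^32 · 21^8 · 21^2 · 21^1 ≡ 12 · 3 · 4 · 21 = 3024.
3024 mod 23 = 11, so 21^43 ≡ 11 (mod 23).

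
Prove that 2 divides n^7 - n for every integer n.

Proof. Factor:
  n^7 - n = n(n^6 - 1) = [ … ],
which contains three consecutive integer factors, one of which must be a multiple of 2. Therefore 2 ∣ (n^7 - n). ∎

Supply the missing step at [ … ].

n^6 - 1 = (n^2 - 1)(n^4 + n^2 + 1), and n^2 - 1 = (n-1)(n+1).
So n(n^6 - 1) = (n - 1)n(n + 1)(n^4 + n^2 + 1).

(n - 1)n(n + 1)(n^4 + n^2 + 1)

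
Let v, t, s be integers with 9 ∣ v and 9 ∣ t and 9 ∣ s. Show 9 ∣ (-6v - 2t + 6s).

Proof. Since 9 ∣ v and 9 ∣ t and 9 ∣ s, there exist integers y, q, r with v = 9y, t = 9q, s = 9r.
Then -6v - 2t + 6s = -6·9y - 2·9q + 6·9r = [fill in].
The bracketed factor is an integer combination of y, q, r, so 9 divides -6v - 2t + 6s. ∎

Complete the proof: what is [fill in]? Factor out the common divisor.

Each term has a factor of 9: -6·9y - 2·9q + 6·9r = 9·(-2q + 6r - 6y).
Since -2q + 6r - 6y is an integer, 9 ∣ (-6v - 2t + 6s).

9(-2q + 6r - 6y)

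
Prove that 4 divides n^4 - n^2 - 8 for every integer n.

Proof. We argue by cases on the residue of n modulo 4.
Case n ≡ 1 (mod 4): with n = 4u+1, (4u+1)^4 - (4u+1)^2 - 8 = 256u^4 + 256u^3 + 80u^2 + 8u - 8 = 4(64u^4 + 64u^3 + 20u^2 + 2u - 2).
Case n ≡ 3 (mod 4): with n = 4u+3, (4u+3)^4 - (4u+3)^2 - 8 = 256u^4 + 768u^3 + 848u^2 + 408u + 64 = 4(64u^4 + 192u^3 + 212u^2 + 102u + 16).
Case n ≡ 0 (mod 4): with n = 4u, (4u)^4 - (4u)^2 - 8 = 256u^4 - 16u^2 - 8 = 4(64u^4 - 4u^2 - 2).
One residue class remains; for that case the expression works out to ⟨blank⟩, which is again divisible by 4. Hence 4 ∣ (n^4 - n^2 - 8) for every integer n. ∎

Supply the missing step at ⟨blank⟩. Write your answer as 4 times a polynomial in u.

4(64u^4 + 128u^3 + 92u^2 + 28u + 1)

The residues treated are {1, 3, 0}, so the missing case is n ≡ 2 (mod 4); write n = 4u+2.
Then (4u+2)^4 - (4u+2)^2 - 8 = 256u^4 + 512u^3 + 368u^2 + 112u + 4 = 4(64u^4 + 128u^3 + 92u^2 + 28u + 1).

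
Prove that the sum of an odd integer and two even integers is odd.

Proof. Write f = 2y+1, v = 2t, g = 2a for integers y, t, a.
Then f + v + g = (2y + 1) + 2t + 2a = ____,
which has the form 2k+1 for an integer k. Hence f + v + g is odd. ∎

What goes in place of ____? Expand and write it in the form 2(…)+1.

2(a + t + y) + 1

Expanding: (2y + 1) + 2t + 2a = 2a + 2t + 2y + 1.
Every term except the constant is even, so this is 2(a + t + y) + 1,
and a + t + y ∈ ℤ gives the required form.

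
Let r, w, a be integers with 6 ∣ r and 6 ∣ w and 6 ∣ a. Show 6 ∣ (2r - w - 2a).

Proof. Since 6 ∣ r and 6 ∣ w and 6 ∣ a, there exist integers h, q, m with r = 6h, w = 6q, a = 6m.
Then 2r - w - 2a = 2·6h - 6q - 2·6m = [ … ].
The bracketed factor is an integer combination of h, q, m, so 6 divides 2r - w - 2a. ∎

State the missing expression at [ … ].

Each term has a factor of 6: 2·6h - 6q - 2·6m = 6·(2h - 2m - q).
Since 2h - 2m - q is an integer, 6 ∣ (2r - w - 2a).

6(2h - 2m - q)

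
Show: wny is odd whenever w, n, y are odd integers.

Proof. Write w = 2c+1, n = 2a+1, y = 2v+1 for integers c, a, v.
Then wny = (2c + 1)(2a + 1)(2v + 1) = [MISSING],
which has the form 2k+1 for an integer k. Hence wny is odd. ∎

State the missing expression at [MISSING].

2(4acv + 2ac + 2av + a + 2cv + c + v) + 1

(2c + 1)(2a + 1)(2v + 1) = 8acv + 4ac + 4av + 2a + 4cv + 2c + 2v + 1
= 2(4acv + 2ac + 2av + a + 2cv + c + v) + 1.
Since 4acv + 2ac + 2av + a + 2cv + c + v is an integer, the product is of the form 2k+1 for an integer k.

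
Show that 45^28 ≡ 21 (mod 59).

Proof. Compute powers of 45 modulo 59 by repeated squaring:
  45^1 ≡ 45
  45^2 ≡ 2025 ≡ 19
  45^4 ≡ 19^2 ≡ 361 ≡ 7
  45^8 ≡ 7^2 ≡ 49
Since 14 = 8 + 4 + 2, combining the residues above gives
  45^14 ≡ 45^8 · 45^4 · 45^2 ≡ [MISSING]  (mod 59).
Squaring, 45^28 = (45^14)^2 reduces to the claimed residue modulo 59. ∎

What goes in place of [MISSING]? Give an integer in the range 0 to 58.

45^8 · 45^4 · 45^2 ≡ 49 · 7 · 19 = 6517.
6517 mod 59 = 27, so 45^14 ≡ 27 (mod 59).

27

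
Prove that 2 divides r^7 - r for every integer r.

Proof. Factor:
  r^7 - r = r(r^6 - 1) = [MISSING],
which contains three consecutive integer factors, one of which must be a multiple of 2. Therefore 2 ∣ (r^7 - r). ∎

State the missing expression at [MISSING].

r^6 - 1 = (r^2 - 1)(r^4 + r^2 + 1), and r^2 - 1 = (r-1)(r+1).
So r(r^6 - 1) = (r - 1)r(r + 1)(r^4 + r^2 + 1).

(r - 1)r(r + 1)(r^4 + r^2 + 1)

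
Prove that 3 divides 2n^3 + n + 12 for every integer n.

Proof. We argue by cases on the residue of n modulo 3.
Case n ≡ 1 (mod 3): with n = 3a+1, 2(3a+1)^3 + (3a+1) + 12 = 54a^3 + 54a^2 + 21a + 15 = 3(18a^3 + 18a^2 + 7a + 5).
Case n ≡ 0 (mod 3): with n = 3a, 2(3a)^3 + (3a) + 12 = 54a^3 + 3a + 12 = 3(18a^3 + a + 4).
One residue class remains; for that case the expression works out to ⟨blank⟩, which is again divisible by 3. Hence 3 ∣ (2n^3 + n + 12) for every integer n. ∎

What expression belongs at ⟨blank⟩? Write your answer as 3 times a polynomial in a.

3(18a^3 + 36a^2 + 25a + 10)

Only n ≡ 2 (mod 3) is unaccounted for. Put n = 3a+2:
2(3a+2)^3 + (3a+2) + 12 expands to 54a^3 + 108a^2 + 75a + 30,
and factoring out 3 leaves 3(18a^3 + 36a^2 + 25a + 10).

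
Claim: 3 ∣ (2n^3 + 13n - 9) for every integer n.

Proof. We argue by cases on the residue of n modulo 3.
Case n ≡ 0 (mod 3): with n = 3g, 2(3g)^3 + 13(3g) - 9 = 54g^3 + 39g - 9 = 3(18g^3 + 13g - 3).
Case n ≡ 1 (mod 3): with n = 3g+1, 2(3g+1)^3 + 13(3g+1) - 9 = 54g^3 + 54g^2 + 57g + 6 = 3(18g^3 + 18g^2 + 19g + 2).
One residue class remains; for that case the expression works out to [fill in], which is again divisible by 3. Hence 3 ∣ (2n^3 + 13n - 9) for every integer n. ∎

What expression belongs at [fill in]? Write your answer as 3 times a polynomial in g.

Only n ≡ 2 (mod 3) is unaccounted for. Put n = 3g+2:
2(3g+2)^3 + 13(3g+2) - 9 expands to 54g^3 + 108g^2 + 111g + 33,
and factoring out 3 leaves 3(18g^3 + 36g^2 + 37g + 11).

3(18g^3 + 36g^2 + 37g + 11)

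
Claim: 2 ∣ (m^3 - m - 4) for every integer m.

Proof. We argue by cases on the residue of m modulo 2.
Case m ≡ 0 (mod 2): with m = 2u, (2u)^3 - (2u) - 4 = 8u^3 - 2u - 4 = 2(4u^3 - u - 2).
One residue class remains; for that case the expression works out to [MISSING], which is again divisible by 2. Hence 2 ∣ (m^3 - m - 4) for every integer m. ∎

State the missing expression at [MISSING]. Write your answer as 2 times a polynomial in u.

2(4u^3 + 6u^2 + 2u - 2)

Only m ≡ 1 (mod 2) is unaccounted for. Put m = 2u+1:
(2u+1)^3 - (2u+1) - 4 expands to 8u^3 + 12u^2 + 4u - 4,
and factoring out 2 leaves 2(4u^3 + 6u^2 + 2u - 2).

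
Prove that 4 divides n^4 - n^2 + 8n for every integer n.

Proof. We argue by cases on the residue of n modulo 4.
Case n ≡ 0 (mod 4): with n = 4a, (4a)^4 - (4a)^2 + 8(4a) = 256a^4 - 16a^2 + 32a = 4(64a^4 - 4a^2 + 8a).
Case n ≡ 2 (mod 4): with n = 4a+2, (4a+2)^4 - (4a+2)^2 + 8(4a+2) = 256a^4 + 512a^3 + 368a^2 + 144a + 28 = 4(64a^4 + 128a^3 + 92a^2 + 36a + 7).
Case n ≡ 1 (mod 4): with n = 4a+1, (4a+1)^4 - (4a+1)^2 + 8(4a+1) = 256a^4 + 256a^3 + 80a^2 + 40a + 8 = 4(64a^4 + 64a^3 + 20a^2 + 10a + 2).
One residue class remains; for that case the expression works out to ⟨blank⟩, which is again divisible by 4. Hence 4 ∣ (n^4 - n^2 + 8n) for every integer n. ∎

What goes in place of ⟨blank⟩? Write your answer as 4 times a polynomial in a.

4(64a^4 + 192a^3 + 212a^2 + 110a + 24)

Only n ≡ 3 (mod 4) is unaccounted for. Put n = 4a+3:
(4a+3)^4 - (4a+3)^2 + 8(4a+3) expands to 256a^4 + 768a^3 + 848a^2 + 440a + 96,
and factoring out 4 leaves 4(64a^4 + 192a^3 + 212a^2 + 110a + 24).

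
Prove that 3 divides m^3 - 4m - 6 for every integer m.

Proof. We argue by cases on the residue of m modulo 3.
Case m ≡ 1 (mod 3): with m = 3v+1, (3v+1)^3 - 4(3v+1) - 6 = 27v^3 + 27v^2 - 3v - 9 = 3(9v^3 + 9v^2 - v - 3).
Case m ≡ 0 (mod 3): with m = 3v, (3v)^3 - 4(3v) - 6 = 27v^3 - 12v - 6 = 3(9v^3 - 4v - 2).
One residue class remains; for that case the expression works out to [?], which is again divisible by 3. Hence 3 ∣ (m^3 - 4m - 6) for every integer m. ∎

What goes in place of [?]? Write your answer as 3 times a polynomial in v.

3(9v^3 + 18v^2 + 8v - 2)

The residues treated are {1, 0}, so the missing case is m ≡ 2 (mod 3); write m = 3v+2.
Then (3v+2)^3 - 4(3v+2) - 6 = 27v^3 + 54v^2 + 24v - 6 = 3(9v^3 + 18v^2 + 8v - 2).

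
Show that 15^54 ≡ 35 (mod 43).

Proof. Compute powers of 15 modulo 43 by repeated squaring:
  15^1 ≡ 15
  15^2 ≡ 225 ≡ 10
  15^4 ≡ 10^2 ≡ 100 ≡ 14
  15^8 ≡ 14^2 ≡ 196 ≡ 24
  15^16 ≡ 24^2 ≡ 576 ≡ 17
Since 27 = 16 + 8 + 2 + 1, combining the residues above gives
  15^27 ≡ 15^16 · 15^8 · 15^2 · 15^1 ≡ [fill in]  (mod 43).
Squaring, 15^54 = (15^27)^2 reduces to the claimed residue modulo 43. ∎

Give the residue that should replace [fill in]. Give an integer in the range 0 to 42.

15^16 · 15^8 · 15^2 · 15^1 ≡ 17 · 24 · 10 · 15 = 61200.
61200 mod 43 = 11, so 15^27 ≡ 11 (mod 43).

11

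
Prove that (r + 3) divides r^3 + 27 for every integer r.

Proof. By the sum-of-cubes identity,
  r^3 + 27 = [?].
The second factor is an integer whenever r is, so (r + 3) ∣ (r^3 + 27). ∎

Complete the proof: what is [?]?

a^3 + b^3 = (a + b)(a^2 - ab + b^2). With a = r, b = 3:
r^3 + 27 = (r + 3)(r^2 - 3r + 9).

(r + 3)(r^2 - 3r + 9)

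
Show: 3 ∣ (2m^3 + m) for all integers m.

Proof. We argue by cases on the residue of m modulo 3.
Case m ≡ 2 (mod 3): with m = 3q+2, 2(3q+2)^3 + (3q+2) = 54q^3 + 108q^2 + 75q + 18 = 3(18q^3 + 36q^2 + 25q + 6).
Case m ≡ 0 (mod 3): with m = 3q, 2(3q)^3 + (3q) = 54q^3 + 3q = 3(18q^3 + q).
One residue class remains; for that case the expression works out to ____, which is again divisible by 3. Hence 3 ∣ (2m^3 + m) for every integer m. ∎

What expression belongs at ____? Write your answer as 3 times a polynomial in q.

The residues treated are {2, 0}, so the missing case is m ≡ 1 (mod 3); write m = 3q+1.
Then 2(3q+1)^3 + (3q+1) = 54q^3 + 54q^2 + 21q + 3 = 3(18q^3 + 18q^2 + 7q + 1).

3(18q^3 + 18q^2 + 7q + 1)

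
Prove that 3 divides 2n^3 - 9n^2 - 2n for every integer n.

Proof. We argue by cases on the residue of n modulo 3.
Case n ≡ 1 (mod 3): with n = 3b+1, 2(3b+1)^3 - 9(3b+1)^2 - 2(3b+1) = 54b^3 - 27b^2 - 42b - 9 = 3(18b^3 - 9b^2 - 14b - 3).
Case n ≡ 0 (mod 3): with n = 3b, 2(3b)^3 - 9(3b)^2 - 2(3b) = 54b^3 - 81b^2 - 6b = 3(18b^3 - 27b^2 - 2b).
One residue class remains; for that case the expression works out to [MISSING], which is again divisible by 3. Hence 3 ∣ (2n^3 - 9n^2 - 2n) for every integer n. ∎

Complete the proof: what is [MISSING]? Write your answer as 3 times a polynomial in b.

The residues treated are {1, 0}, so the missing case is n ≡ 2 (mod 3); write n = 3b+2.
Then 2(3b+2)^3 - 9(3b+2)^2 - 2(3b+2) = 54b^3 + 27b^2 - 42b - 24 = 3(18b^3 + 9b^2 - 14b - 8).

3(18b^3 + 9b^2 - 14b - 8)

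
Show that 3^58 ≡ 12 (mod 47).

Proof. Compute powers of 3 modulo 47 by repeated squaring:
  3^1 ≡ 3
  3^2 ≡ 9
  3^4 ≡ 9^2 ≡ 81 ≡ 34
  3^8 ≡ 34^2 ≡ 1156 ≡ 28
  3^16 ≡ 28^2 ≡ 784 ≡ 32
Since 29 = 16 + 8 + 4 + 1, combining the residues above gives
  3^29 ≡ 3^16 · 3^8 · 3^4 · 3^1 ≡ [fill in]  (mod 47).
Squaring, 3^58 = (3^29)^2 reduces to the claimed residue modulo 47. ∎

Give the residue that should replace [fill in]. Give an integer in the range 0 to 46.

24

3^16 · 3^8 · 3^4 · 3^1 ≡ 32 · 28 · 34 · 3 = 91392.
91392 mod 47 = 24, so 3^29 ≡ 24 (mod 47).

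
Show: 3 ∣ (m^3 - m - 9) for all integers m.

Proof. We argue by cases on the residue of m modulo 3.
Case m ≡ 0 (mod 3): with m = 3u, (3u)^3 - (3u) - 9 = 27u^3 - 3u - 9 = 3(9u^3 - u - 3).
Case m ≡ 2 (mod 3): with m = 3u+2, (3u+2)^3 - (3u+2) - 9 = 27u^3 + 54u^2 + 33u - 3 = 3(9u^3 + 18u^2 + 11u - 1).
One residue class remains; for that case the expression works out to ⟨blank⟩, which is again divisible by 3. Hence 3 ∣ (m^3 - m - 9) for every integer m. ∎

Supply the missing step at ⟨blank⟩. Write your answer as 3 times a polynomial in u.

3(9u^3 + 9u^2 + 2u - 3)

Only m ≡ 1 (mod 3) is unaccounted for. Put m = 3u+1:
(3u+1)^3 - (3u+1) - 9 expands to 27u^3 + 27u^2 + 6u - 9,
and factoring out 3 leaves 3(9u^3 + 9u^2 + 2u - 3).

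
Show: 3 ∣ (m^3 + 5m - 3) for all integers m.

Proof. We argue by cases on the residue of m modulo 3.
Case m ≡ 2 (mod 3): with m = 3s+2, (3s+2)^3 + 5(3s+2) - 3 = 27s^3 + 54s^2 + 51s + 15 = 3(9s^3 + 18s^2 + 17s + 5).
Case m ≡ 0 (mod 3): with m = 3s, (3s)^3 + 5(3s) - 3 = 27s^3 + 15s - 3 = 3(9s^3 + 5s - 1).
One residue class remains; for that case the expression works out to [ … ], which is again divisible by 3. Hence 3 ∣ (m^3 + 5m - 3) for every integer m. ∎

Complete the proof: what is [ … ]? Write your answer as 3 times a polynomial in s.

The residues treated are {2, 0}, so the missing case is m ≡ 1 (mod 3); write m = 3s+1.
Then (3s+1)^3 + 5(3s+1) - 3 = 27s^3 + 27s^2 + 24s + 3 = 3(9s^3 + 9s^2 + 8s + 1).

3(9s^3 + 9s^2 + 8s + 1)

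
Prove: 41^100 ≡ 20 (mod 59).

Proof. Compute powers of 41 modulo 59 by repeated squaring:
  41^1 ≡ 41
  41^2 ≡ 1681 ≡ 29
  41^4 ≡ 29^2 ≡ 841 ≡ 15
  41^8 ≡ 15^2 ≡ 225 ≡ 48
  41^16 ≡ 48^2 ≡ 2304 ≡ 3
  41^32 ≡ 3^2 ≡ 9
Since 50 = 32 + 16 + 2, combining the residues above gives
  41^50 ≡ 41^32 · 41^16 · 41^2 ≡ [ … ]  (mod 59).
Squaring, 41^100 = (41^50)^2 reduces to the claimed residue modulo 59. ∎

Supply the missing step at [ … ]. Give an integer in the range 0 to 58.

16

Multiply the listed residues: 9 · 3 · 29 = 27 → 783.
Reducing modulo 59: 783 = 13·59 + 16, so 41^50 ≡ 16.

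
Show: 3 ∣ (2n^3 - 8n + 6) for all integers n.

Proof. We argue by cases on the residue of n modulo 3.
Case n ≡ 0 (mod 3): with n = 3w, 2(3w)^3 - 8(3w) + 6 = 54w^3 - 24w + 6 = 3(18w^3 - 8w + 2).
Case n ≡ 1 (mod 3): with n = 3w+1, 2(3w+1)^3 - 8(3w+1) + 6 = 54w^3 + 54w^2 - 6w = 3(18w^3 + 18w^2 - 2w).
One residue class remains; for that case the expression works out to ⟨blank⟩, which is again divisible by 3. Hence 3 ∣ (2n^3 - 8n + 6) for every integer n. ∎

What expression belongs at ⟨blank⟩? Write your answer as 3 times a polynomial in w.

The residues treated are {0, 1}, so the missing case is n ≡ 2 (mod 3); write n = 3w+2.
Then 2(3w+2)^3 - 8(3w+2) + 6 = 54w^3 + 108w^2 + 48w + 6 = 3(18w^3 + 36w^2 + 16w + 2).

3(18w^3 + 36w^2 + 16w + 2)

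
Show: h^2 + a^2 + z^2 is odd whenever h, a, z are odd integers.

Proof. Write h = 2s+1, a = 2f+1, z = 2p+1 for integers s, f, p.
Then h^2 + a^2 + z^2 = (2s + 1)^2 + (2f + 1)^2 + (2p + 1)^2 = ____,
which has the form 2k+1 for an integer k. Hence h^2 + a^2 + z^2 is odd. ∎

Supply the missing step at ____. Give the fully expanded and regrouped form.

Expanding: (2s + 1)^2 + (2f + 1)^2 + (2p + 1)^2 = 4f^2 + 4f + 4p^2 + 4p + 4s^2 + 4s + 3.
Every term except the constant is even, so this is 2(2f^2 + 2f + 2p^2 + 2p + 2s^2 + 2s + 1) + 1,
and 2f^2 + 2f + 2p^2 + 2p + 2s^2 + 2s + 1 ∈ ℤ gives the required form.

2(2f^2 + 2f + 2p^2 + 2p + 2s^2 + 2s + 1) + 1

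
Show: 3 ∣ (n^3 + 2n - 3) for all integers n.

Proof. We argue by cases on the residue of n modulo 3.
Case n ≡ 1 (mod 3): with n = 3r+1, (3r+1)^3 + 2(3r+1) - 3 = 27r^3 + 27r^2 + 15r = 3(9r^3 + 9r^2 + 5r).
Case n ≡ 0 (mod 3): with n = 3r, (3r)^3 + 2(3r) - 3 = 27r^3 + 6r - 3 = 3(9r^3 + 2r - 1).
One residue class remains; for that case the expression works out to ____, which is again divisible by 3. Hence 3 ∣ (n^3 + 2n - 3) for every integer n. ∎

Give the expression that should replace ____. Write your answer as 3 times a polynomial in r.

3(9r^3 + 18r^2 + 14r + 3)

The residues treated are {1, 0}, so the missing case is n ≡ 2 (mod 3); write n = 3r+2.
Then (3r+2)^3 + 2(3r+2) - 3 = 27r^3 + 54r^2 + 42r + 9 = 3(9r^3 + 18r^2 + 14r + 3).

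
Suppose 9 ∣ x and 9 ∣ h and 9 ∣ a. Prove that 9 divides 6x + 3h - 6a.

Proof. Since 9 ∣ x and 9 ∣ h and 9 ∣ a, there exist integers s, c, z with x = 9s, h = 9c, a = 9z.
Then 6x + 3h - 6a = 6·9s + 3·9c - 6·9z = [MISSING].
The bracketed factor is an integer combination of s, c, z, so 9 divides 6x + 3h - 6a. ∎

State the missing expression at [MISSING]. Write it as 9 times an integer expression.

9(3c + 6s - 6z)

Pull the common 9 out of every term: 6·9s + 3·9c - 6·9z = 9(3c + 6s - 6z).
3c + 6s - 6z is an integer, which exhibits the divisibility.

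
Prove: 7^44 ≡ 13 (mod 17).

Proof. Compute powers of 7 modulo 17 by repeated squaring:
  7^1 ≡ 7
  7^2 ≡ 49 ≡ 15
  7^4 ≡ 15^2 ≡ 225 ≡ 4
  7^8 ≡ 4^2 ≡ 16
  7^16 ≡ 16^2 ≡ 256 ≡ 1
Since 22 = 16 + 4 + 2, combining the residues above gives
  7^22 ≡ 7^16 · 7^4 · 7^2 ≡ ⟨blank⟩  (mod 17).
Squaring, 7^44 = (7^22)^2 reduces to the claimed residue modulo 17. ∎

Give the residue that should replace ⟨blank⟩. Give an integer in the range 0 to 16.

9

Multiply the listed residues: 1 · 4 · 15 = 4 → 60.
Reducing modulo 17: 60 = 3·17 + 9, so 7^22 ≡ 9.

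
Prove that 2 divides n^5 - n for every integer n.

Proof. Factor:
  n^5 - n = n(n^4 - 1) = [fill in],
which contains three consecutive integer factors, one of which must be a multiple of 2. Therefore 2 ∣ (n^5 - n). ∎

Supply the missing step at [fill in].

(n - 1)n(n + 1)(n^2 + 1)

n^4 - 1 = (n^2 - 1)(n^2 + 1), and n^2 - 1 = (n-1)(n+1).
So n(n^4 - 1) = (n - 1)n(n + 1)(n^2 + 1).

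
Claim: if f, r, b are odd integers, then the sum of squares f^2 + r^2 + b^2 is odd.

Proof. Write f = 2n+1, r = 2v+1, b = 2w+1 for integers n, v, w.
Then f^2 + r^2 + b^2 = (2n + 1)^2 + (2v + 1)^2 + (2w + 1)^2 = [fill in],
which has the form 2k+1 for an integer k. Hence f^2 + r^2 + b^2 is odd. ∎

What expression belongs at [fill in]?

Expanding: (2n + 1)^2 + (2v + 1)^2 + (2w + 1)^2 = 4n^2 + 4n + 4v^2 + 4v + 4w^2 + 4w + 3.
Every term except the constant is even, so this is 2(2n^2 + 2n + 2v^2 + 2v + 2w^2 + 2w + 1) + 1,
and 2n^2 + 2n + 2v^2 + 2v + 2w^2 + 2w + 1 ∈ ℤ gives the required form.

2(2n^2 + 2n + 2v^2 + 2v + 2w^2 + 2w + 1) + 1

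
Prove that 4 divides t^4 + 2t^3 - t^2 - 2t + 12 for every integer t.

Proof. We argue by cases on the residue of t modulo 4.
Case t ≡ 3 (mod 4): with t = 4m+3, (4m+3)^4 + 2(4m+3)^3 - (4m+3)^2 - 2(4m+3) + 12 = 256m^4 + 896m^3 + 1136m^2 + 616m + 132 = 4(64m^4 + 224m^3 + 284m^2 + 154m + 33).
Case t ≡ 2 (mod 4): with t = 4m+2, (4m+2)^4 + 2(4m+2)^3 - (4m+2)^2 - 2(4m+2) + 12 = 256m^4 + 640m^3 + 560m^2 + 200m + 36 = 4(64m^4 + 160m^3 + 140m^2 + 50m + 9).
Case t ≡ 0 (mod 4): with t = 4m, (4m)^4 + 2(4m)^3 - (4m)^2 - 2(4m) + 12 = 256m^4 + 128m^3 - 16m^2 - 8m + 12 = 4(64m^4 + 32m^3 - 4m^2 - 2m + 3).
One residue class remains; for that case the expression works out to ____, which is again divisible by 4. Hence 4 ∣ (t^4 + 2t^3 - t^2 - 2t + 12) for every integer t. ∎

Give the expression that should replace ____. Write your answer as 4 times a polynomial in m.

The residues treated are {3, 2, 0}, so the missing case is t ≡ 1 (mod 4); write t = 4m+1.
Then (4m+1)^4 + 2(4m+1)^3 - (4m+1)^2 - 2(4m+1) + 12 = 256m^4 + 384m^3 + 176m^2 + 24m + 12 = 4(64m^4 + 96m^3 + 44m^2 + 6m + 3).

4(64m^4 + 96m^3 + 44m^2 + 6m + 3)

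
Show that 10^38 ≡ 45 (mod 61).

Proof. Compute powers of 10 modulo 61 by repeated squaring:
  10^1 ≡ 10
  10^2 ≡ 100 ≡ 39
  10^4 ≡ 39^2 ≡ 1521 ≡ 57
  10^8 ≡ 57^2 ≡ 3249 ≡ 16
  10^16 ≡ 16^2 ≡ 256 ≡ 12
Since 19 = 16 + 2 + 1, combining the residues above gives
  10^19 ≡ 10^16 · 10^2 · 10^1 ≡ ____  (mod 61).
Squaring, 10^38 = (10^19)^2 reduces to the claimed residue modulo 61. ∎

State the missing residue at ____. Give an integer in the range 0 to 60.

Multiply the listed residues: 12 · 39 · 10 = 468 → 4680.
Reducing modulo 61: 4680 = 76·61 + 44, so 10^19 ≡ 44.

44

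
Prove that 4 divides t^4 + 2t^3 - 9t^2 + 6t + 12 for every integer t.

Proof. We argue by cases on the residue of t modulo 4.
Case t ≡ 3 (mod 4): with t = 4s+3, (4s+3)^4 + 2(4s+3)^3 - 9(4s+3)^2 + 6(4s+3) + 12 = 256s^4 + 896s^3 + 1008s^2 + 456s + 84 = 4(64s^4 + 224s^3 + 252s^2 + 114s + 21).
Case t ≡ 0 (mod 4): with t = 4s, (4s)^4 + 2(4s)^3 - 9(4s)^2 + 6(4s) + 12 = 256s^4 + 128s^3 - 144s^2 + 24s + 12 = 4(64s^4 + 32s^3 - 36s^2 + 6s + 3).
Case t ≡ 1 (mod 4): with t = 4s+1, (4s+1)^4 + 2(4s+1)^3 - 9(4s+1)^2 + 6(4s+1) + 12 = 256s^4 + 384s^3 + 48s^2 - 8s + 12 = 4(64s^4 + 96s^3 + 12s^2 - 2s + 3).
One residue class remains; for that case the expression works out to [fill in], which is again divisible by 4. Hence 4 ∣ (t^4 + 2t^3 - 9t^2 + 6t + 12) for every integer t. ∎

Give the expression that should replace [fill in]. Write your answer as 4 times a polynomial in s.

Only t ≡ 2 (mod 4) is unaccounted for. Put t = 4s+2:
(4s+2)^4 + 2(4s+2)^3 - 9(4s+2)^2 + 6(4s+2) + 12 expands to 256s^4 + 640s^3 + 432s^2 + 104s + 20,
and factoring out 4 leaves 4(64s^4 + 160s^3 + 108s^2 + 26s + 5).

4(64s^4 + 160s^3 + 108s^2 + 26s + 5)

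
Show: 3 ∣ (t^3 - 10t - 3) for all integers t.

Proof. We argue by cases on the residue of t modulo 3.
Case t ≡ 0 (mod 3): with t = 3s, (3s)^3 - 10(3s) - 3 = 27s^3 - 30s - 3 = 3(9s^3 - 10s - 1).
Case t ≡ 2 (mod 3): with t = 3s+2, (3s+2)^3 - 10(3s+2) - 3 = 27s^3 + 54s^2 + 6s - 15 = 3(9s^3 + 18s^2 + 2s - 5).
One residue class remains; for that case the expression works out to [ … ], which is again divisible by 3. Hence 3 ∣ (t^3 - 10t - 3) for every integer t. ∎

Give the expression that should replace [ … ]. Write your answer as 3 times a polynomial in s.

3(9s^3 + 9s^2 - 7s - 4)

Only t ≡ 1 (mod 3) is unaccounted for. Put t = 3s+1:
(3s+1)^3 - 10(3s+1) - 3 expands to 27s^3 + 27s^2 - 21s - 12,
and factoring out 3 leaves 3(9s^3 + 9s^2 - 7s - 4).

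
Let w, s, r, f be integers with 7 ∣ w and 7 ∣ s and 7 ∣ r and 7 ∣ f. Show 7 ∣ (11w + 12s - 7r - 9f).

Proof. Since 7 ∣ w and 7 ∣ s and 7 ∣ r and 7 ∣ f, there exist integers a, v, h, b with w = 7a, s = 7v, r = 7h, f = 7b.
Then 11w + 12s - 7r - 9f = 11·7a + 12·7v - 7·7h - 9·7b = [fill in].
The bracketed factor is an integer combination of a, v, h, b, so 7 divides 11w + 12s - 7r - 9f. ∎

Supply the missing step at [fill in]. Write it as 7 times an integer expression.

Each term has a factor of 7: 11·7a + 12·7v - 7·7h - 9·7b = 7·(11a - 9b - 7h + 12v).
Since 11a - 9b - 7h + 12v is an integer, 7 ∣ (11w + 12s - 7r - 9f).

7(11a - 9b - 7h + 12v)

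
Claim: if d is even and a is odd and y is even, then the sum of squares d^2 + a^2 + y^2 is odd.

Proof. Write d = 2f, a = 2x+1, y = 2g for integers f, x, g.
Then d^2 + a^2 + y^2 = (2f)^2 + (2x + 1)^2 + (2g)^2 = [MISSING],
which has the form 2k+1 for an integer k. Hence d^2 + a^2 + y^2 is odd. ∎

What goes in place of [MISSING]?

(2f)^2 + (2x + 1)^2 + (2g)^2 = 4f^2 + 4g^2 + 4x^2 + 4x + 1
= 2(2f^2 + 2g^2 + 2x^2 + 2x) + 1.
Since 2f^2 + 2g^2 + 2x^2 + 2x is an integer, the sum of squares is of the form 2k+1 for an integer k.

2(2f^2 + 2g^2 + 2x^2 + 2x) + 1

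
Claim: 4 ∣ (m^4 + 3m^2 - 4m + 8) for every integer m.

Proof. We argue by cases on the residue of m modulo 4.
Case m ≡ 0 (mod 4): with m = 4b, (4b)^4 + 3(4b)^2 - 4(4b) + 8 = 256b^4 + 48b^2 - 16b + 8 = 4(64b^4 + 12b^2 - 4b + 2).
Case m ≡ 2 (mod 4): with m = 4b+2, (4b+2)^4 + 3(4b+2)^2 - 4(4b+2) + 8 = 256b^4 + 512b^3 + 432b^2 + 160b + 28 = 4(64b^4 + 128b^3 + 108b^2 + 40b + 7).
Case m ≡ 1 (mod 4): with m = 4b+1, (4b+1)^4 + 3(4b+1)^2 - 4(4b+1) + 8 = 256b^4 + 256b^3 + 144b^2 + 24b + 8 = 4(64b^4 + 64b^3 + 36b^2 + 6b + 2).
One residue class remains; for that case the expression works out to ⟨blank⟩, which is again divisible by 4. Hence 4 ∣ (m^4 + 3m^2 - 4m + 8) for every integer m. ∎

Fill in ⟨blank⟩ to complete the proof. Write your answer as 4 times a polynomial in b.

The residues treated are {0, 2, 1}, so the missing case is m ≡ 3 (mod 4); write m = 4b+3.
Then (4b+3)^4 + 3(4b+3)^2 - 4(4b+3) + 8 = 256b^4 + 768b^3 + 912b^2 + 488b + 104 = 4(64b^4 + 192b^3 + 228b^2 + 122b + 26).

4(64b^4 + 192b^3 + 228b^2 + 122b + 26)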